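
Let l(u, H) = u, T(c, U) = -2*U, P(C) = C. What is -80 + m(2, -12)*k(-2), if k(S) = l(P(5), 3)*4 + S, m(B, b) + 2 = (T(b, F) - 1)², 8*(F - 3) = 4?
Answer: 1036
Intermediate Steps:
F = 7/2 (F = 3 + (⅛)*4 = 3 + ½ = 7/2 ≈ 3.5000)
m(B, b) = 62 (m(B, b) = -2 + (-2*7/2 - 1)² = -2 + (-7 - 1)² = -2 + (-8)² = -2 + 64 = 62)
k(S) = 20 + S (k(S) = 5*4 + S = 20 + S)
-80 + m(2, -12)*k(-2) = -80 + 62*(20 - 2) = -80 + 62*18 = -80 + 1116 = 1036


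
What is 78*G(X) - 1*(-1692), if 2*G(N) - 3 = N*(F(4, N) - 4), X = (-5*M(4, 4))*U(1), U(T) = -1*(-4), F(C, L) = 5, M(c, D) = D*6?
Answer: -16911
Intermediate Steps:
M(c, D) = 6*D
U(T) = 4
X = -480 (X = -30*4*4 = -5*24*4 = -120*4 = -480)
G(N) = 3/2 + N/2 (G(N) = 3/2 + (N*(5 - 4))/2 = 3/2 + (N*1)/2 = 3/2 + N/2)
78*G(X) - 1*(-1692) = 78*(3/2 + (1/2)*(-480)) - 1*(-1692) = 78*(3/2 - 240) + 1692 = 78*(-477/2) + 1692 = -18603 + 1692 = -16911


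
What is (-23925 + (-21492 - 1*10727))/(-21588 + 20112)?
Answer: 14036/369 ≈ 38.038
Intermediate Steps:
(-23925 + (-21492 - 1*10727))/(-21588 + 20112) = (-23925 + (-21492 - 10727))/(-1476) = (-23925 - 32219)*(-1/1476) = -56144*(-1/1476) = 14036/369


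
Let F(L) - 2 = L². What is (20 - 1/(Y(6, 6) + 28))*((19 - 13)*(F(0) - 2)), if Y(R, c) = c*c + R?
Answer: 0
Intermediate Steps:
Y(R, c) = R + c² (Y(R, c) = c² + R = R + c²)
F(L) = 2 + L²
(20 - 1/(Y(6, 6) + 28))*((19 - 13)*(F(0) - 2)) = (20 - 1/((6 + 6²) + 28))*((19 - 13)*((2 + 0²) - 2)) = (20 - 1/((6 + 36) + 28))*(6*((2 + 0) - 2)) = (20 - 1/(42 + 28))*(6*(2 - 2)) = (20 - 1/70)*(6*0) = (20 - 1*1/70)*0 = (20 - 1/70)*0 = (1399/70)*0 = 0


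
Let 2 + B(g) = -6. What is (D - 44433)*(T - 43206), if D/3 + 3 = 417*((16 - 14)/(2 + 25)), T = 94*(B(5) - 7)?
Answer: 1978689856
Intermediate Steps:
B(g) = -8 (B(g) = -2 - 6 = -8)
T = -1410 (T = 94*(-8 - 7) = 94*(-15) = -1410)
D = 251/3 (D = -9 + 3*(417*((16 - 14)/(2 + 25))) = -9 + 3*(417*(2/27)) = -9 + 3*(278/9) = -9 + 278/3 = 251/3 ≈ 83.667)
(D - 44433)*(T - 43206) = (251/3 - 44433)*(-1410 - 43206) = -133048/3*(-44616) = 1978689856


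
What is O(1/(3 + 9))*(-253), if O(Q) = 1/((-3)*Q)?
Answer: 1012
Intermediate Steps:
O(Q) = -1/(3*Q)
O(1/(3 + 9))*(-253) = -1/(3*(1/(3 + 9)))*(-253) = -1/(3*(1/12))*(-253) = -1/(3*1/12)*(-253) = -1/3*12*(-253) = -4*(-253) = 1012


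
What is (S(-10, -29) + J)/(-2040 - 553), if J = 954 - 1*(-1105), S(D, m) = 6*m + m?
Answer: -1856/2593 ≈ -0.71577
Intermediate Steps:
S(D, m) = 7*m
J = 2059 (J = 954 + 1105 = 2059)
(S(-10, -29) + J)/(-2040 - 553) = (7*(-29) + 2059)/(-2040 - 553) = (-203 + 2059)/(-2593) = 1856*(-1/2593) = -1856/2593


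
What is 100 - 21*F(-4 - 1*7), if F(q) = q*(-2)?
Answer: -362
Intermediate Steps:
F(q) = -2*q
100 - 21*F(-4 - 1*7) = 100 - (-42)*(-4 - 1*7) = 100 - (-42)*(-4 - 7) = 100 - (-42)*(-11) = 100 - 21*22 = 100 - 462 = -362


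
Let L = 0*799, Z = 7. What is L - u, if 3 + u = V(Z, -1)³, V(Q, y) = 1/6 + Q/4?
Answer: -6983/1728 ≈ -4.0411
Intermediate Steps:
V(Q, y) = ⅙ + Q/4 (V(Q, y) = 1*(⅙) + Q*(¼) = ⅙ + Q/4)
u = 6983/1728 (u = -3 + (⅙ + (¼)*7)³ = -3 + (⅙ + 7/4)³ = -3 + (23/12)³ = -3 + 12167/1728 = 6983/1728 ≈ 4.0411)
L = 0
L - u = 0 - 1*6983/1728 = 0 - 6983/1728 = -6983/1728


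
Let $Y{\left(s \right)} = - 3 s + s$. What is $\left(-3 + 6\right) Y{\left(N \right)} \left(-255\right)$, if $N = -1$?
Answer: $-1530$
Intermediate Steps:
$Y{\left(s \right)} = - 2 s$
$\left(-3 + 6\right) Y{\left(N \right)} \left(-255\right) = \left(-3 + 6\right) \left(\left(-2\right) \left(-1\right)\right) \left(-255\right) = 3 \cdot 2 \left(-255\right) = 6 \left(-255\right) = -1530$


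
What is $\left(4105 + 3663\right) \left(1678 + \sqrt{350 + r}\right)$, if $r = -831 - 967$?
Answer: $13034704 + 15536 i \sqrt{362} \approx 1.3035 \cdot 10^{7} + 2.9559 \cdot 10^{5} i$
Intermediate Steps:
$r = -1798$ ($r = -831 - 967 = -1798$)
$\left(4105 + 3663\right) \left(1678 + \sqrt{350 + r}\right) = \left(4105 + 3663\right) \left(1678 + \sqrt{350 - 1798}\right) = 7768 \left(1678 + \sqrt{-1448}\right) = 7768 \left(1678 + 2 i \sqrt{362}\right) = 13034704 + 15536 i \sqrt{362}$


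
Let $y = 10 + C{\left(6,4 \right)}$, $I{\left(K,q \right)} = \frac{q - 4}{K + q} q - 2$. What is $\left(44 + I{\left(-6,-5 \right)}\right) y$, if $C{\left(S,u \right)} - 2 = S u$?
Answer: $\frac{15012}{11} \approx 1364.7$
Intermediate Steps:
$C{\left(S,u \right)} = 2 + S u$
$I{\left(K,q \right)} = -2 + \frac{q \left(-4 + q\right)}{K + q}$ ($I{\left(K,q \right)} = \frac{-4 + q}{K + q} q - 2 = \frac{q \left(-4 + q\right)}{K + q} - 2 = -2 + \frac{q \left(-4 + q\right)}{K + q}$)
$y = 36$ ($y = 10 + \left(2 + 6 \cdot 4\right) = 10 + \left(2 + 24\right) = 10 + 26 = 36$)
$\left(44 + I{\left(-6,-5 \right)}\right) y = \left(44 + \frac{\left(-5\right)^{2} - -30 - -12}{-6 - 5}\right) 36 = \left(44 + \frac{25 + 30 + 12}{-11}\right) 36 = \left(44 - \frac{67}{11}\right) 36 = \frac{417}{11} \cdot 36 = \frac{15012}{11}$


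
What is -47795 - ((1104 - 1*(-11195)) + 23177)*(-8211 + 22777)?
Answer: -516791211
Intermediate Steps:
-47795 - ((1104 - 1*(-11195)) + 23177)*(-8211 + 22777) = -47795 - ((1104 + 11195) + 23177)*14566 = -47795 - (12299 + 23177)*14566 = -47795 - 35476*14566 = -47795 - 1*516743416 = -47795 - 516743416 = -516791211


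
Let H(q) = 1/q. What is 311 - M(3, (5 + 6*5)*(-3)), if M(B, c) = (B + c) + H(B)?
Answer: 1238/3 ≈ 412.67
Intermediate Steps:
M(B, c) = B + c + 1/B (M(B, c) = (B + c) + 1/B = B + c + 1/B)
311 - M(3, (5 + 6*5)*(-3)) = 311 - (3 + (5 + 6*5)*(-3) + 1/3) = 311 - (3 + (5 + 30)*(-3) + ⅓) = 311 - (3 + 35*(-3) + ⅓) = 311 - (3 - 105 + ⅓) = 311 - 1*(-305/3) = 311 + 305/3 = 1238/3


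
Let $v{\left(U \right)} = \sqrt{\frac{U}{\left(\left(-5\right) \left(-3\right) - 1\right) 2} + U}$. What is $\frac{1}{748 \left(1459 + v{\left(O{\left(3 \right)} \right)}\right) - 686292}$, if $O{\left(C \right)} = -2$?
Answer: $\frac{354410}{143551240501} - \frac{187 i \sqrt{406}}{574204962004} \approx 2.4689 \cdot 10^{-6} - 6.562 \cdot 10^{-9} i$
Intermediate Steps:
$v{\left(U \right)} = \frac{\sqrt{203} \sqrt{U}}{14}$ ($v{\left(U \right)} = \sqrt{\frac{U}{\left(15 - 1\right) 2} + U} = \sqrt{\frac{U}{14 \cdot 2} + U} = \sqrt{\frac{U}{28} + U} = \sqrt{\frac{29 U}{28}} = \frac{\sqrt{203} \sqrt{U}}{14}$)
$\frac{1}{748 \left(1459 + v{\left(O{\left(3 \right)} \right)}\right) - 686292} = \frac{1}{748 \left(1459 + \frac{\sqrt{203} \sqrt{-2}}{14}\right) - 686292} = \frac{1}{748 \left(1459 + \frac{\sqrt{203} i \sqrt{2}}{14}\right) - 686292} = \frac{1}{748 \left(1459 + \frac{i \sqrt{406}}{14}\right) - 686292} = \frac{1}{\left(1091332 + \frac{374 i \sqrt{406}}{7}\right) - 686292} = \frac{1}{405040 + \frac{374 i \sqrt{406}}{7}}$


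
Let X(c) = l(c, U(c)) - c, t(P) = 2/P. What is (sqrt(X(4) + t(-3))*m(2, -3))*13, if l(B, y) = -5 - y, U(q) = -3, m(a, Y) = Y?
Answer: -26*I*sqrt(15) ≈ -100.7*I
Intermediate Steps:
X(c) = -2 - c (X(c) = (-5 - 1*(-3)) - c = (-5 + 3) - c = -2 - c)
(sqrt(X(4) + t(-3))*m(2, -3))*13 = (sqrt((-2 - 1*4) + 2/(-3))*(-3))*13 = (sqrt((-2 - 4) + 2*(-1/3))*(-3))*13 = (sqrt(-6 - 2/3)*(-3))*13 = (sqrt(-20/3)*(-3))*13 = ((2*I*sqrt(15)/3)*(-3))*13 = -2*I*sqrt(15)*13 = -26*I*sqrt(15)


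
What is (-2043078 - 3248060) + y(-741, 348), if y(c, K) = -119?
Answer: -5291257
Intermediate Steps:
(-2043078 - 3248060) + y(-741, 348) = (-2043078 - 3248060) - 119 = -5291138 - 119 = -5291257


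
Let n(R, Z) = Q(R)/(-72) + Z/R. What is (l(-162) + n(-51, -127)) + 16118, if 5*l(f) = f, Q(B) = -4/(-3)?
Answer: 73844249/4590 ≈ 16088.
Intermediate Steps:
Q(B) = 4/3 (Q(B) = -4*(-⅓) = 4/3)
l(f) = f/5
n(R, Z) = -1/54 + Z/R (n(R, Z) = (4/3)/(-72) + Z/R = (4/3)*(-1/72) + Z/R = -1/54 + Z/R)
(l(-162) + n(-51, -127)) + 16118 = ((⅕)*(-162) + (-127 - 1/54*(-51))/(-51)) + 16118 = (-162/5 - (-127 + 17/18)/51) + 16118 = (-162/5 - 1/51*(-2269/18)) + 16118 = (-162/5 + 2269/918) + 16118 = -137371/4590 + 16118 = 73844249/4590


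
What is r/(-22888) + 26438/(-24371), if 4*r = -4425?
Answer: -2312610101/2231213792 ≈ -1.0365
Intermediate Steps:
r = -4425/4 (r = (¼)*(-4425) = -4425/4 ≈ -1106.3)
r/(-22888) + 26438/(-24371) = -4425/4/(-22888) + 26438/(-24371) = -4425/4*(-1/22888) + 26438*(-1/24371) = 4425/91552 - 26438/24371 = -2312610101/2231213792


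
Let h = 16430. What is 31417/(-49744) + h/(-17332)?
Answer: -340453341/215540752 ≈ -1.5795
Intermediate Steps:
31417/(-49744) + h/(-17332) = 31417/(-49744) + 16430/(-17332) = 31417*(-1/49744) + 16430*(-1/17332) = -31417/49744 - 8215/8666 = -340453341/215540752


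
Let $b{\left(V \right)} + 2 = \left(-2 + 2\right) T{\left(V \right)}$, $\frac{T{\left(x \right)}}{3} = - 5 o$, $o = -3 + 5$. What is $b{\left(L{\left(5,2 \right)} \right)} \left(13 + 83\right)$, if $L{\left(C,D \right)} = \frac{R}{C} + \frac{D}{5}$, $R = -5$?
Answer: $-192$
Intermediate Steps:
$o = 2$
$T{\left(x \right)} = -30$ ($T{\left(x \right)} = 3 \left(\left(-5\right) 2\right) = 3 \left(-10\right) = -30$)
$L{\left(C,D \right)} = - \frac{5}{C} + \frac{D}{5}$
$b{\left(V \right)} = -2$ ($b{\left(V \right)} = -2 + \left(-2 + 2\right) \left(-30\right) = -2 + 0 \left(-30\right) = -2 + 0 = -2$)
$b{\left(L{\left(5,2 \right)} \right)} \left(13 + 83\right) = - 2 \left(13 + 83\right) = \left(-2\right) 96 = -192$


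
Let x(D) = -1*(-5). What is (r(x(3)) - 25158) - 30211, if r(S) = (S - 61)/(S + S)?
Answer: -276873/5 ≈ -55375.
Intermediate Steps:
x(D) = 5
r(S) = (-61 + S)/(2*S) (r(S) = (-61 + S)/((2*S)) = (-61 + S)*(1/(2*S)) = (-61 + S)/(2*S))
(r(x(3)) - 25158) - 30211 = ((½)*(-61 + 5)/5 - 25158) - 30211 = ((½)*(⅕)*(-56) - 25158) - 30211 = (-28/5 - 25158) - 30211 = -125818/5 - 30211 = -276873/5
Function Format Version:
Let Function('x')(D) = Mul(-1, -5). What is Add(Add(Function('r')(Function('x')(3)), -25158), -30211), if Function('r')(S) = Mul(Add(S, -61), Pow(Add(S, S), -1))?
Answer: Rational(-276873, 5) ≈ -55375.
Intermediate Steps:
Function('x')(D) = 5
Function('r')(S) = Mul(Rational(1, 2), Pow(S, -1), Add(-61, S)) (Function('r')(S) = Mul(Add(-61, S), Pow(Mul(2, S), -1)) = Mul(Add(-61, S), Mul(Rational(1, 2), Pow(S, -1))) = Mul(Rational(1, 2), Pow(S, -1), Add(-61, S)))
Add(Add(Function('r')(Function('x')(3)), -25158), -30211) = Add(Add(Mul(Rational(1, 2), Pow(5, -1), Add(-61, 5)), -25158), -30211) = Add(Add(Mul(Rational(1, 2), Rational(1, 5), -56), -25158), -30211) = Add(Add(Rational(-28, 5), -25158), -30211) = Add(Rational(-125818, 5), -30211) = Rational(-276873, 5)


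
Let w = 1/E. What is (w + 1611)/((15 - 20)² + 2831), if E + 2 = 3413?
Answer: 2747561/4870908 ≈ 0.56408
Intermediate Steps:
E = 3411 (E = -2 + 3413 = 3411)
w = 1/3411 ≈ 0.00029317
(w + 1611)/((15 - 20)² + 2831) = (1/3411 + 1611)/((15 - 20)² + 2831) = 5495122/(3411*((-5)² + 2831)) = 5495122/(3411*(25 + 2831)) = (5495122/3411)/2856 = (5495122/3411)*(1/2856) = 2747561/4870908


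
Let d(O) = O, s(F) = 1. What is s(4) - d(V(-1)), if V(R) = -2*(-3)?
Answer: -5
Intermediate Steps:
V(R) = 6
s(4) - d(V(-1)) = 1 - 1*6 = 1 - 6 = -5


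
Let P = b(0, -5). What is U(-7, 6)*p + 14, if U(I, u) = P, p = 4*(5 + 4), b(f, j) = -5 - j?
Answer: 14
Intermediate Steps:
p = 36 (p = 4*9 = 36)
P = 0 (P = -5 - 1*(-5) = -5 + 5 = 0)
U(I, u) = 0
U(-7, 6)*p + 14 = 0*36 + 14 = 0 + 14 = 14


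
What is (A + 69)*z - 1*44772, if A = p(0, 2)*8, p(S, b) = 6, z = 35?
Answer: -40677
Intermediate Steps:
A = 48 (A = 6*8 = 48)
(A + 69)*z - 1*44772 = (48 + 69)*35 - 1*44772 = 117*35 - 44772 = 4095 - 44772 = -40677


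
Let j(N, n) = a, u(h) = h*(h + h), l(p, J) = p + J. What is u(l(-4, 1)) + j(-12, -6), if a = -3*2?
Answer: 12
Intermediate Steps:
l(p, J) = J + p
a = -6
u(h) = 2*h² (u(h) = h*(2*h) = 2*h²)
j(N, n) = -6
u(l(-4, 1)) + j(-12, -6) = 2*(1 - 4)² - 6 = 2*(-3)² - 6 = 2*9 - 6 = 18 - 6 = 12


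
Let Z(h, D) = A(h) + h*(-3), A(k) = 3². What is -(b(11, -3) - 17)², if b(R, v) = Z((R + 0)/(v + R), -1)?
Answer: -9409/64 ≈ -147.02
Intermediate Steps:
A(k) = 9
Z(h, D) = 9 - 3*h (Z(h, D) = 9 + h*(-3) = 9 - 3*h)
b(R, v) = 9 - 3*R/(R + v) (b(R, v) = 9 - 3*(R + 0)/(v + R) = 9 - 3*R/(R + v))
-(b(11, -3) - 17)² = -(3*(2*11 + 3*(-3))/(11 - 3) - 17)² = -(3*(22 - 9)/8 - 17)² = -(3*(⅛)*13 - 17)² = -(39/8 - 17)² = -(-97/8)² = -1*9409/64 = -9409/64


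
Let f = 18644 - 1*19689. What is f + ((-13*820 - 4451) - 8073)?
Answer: -24229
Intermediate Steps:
f = -1045 (f = 18644 - 19689 = -1045)
f + ((-13*820 - 4451) - 8073) = -1045 + ((-13*820 - 4451) - 8073) = -1045 + ((-10660 - 4451) - 8073) = -1045 + (-15111 - 8073) = -1045 - 23184 = -24229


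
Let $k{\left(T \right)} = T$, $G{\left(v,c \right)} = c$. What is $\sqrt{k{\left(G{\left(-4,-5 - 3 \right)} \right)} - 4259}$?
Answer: $i \sqrt{4267} \approx 65.322 i$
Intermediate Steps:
$\sqrt{k{\left(G{\left(-4,-5 - 3 \right)} \right)} - 4259} = \sqrt{\left(-5 - 3\right) - 4259} = \sqrt{-8 - 4259} = \sqrt{-4267} = i \sqrt{4267}$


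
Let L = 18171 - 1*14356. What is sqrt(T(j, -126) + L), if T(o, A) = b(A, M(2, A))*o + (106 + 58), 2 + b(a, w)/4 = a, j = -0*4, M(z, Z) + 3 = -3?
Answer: sqrt(3979) ≈ 63.079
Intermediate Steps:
M(z, Z) = -6 (M(z, Z) = -3 - 3 = -6)
j = 0 (j = -8*0 = 0)
L = 3815 (L = 18171 - 14356 = 3815)
b(a, w) = -8 + 4*a
T(o, A) = 164 + o*(-8 + 4*A) (T(o, A) = (-8 + 4*A)*o + (106 + 58) = o*(-8 + 4*A) + 164 = 164 + o*(-8 + 4*A))
sqrt(T(j, -126) + L) = sqrt((164 + 4*0*(-2 - 126)) + 3815) = sqrt((164 + 4*0*(-128)) + 3815) = sqrt((164 + 0) + 3815) = sqrt(164 + 3815) = sqrt(3979)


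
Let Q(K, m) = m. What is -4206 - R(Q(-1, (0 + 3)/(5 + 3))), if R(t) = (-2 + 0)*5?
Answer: -4196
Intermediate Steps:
R(t) = -10 (R(t) = -2*5 = -10)
-4206 - R(Q(-1, (0 + 3)/(5 + 3))) = -4206 - 1*(-10) = -4206 + 10 = -4196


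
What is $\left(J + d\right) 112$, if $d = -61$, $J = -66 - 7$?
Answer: $-15008$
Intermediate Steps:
$J = -73$ ($J = -66 - 7 = -73$)
$\left(J + d\right) 112 = \left(-73 - 61\right) 112 = \left(-134\right) 112 = -15008$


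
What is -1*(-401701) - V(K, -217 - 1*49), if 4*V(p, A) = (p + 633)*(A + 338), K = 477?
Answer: 381721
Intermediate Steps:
V(p, A) = (338 + A)*(633 + p)/4 (V(p, A) = ((p + 633)*(A + 338))/4 = ((633 + p)*(338 + A))/4 = ((338 + A)*(633 + p))/4 = (338 + A)*(633 + p)/4)
-1*(-401701) - V(K, -217 - 1*49) = -1*(-401701) - (106977/2 + (169/2)*477 + 633*(-217 - 1*49)/4 + (¼)*(-217 - 1*49)*477) = 401701 - (106977/2 + 80613/2 + 633*(-217 - 49)/4 + (¼)*(-217 - 49)*477) = 401701 - (106977/2 + 80613/2 + (633/4)*(-266) + (¼)*(-266)*477) = 401701 - (106977/2 + 80613/2 - 84189/2 - 63441/2) = 401701 - 1*19980 = 401701 - 19980 = 381721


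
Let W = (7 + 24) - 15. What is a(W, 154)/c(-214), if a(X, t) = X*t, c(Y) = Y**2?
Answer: 616/11449 ≈ 0.053804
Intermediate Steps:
W = 16 (W = 31 - 15 = 16)
a(W, 154)/c(-214) = (16*154)/((-214)**2) = 2464/45796 = 2464*(1/45796) = 616/11449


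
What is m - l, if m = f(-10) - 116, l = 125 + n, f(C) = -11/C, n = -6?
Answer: -2339/10 ≈ -233.90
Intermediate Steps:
l = 119 (l = 125 - 6 = 119)
m = -1149/10 (m = -11/(-10) - 116 = -11*(-⅒) - 116 = 11/10 - 116 = -1149/10 ≈ -114.90)
m - l = -1149/10 - 1*119 = -1149/10 - 119 = -2339/10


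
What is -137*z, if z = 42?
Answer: -5754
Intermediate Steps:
-137*z = -137*42 = -5754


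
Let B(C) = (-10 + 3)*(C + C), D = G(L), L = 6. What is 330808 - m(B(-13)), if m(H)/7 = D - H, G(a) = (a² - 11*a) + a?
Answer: 332250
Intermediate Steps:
G(a) = a² - 10*a
D = -24 (D = 6*(-10 + 6) = 6*(-4) = -24)
B(C) = -14*C
m(H) = -168 - 7*H (m(H) = 7*(-24 - H) = -168 - 7*H)
330808 - m(B(-13)) = 330808 - (-168 - (-98)*(-13)) = 330808 - (-168 - 7*182) = 330808 - (-168 - 1274) = 330808 - 1*(-1442) = 330808 + 1442 = 332250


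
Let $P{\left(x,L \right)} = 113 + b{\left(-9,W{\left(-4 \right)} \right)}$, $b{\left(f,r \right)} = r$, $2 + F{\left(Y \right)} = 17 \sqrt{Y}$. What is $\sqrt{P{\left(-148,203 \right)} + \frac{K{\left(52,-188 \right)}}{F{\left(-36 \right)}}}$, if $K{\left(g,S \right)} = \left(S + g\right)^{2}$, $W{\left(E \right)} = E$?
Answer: $\frac{\sqrt{178477685 - 306807024 i}}{1301} \approx 12.553 - 7.22 i$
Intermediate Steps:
$F{\left(Y \right)} = -2 + 17 \sqrt{Y}$
$P{\left(x,L \right)} = 109$ ($P{\left(x,L \right)} = 113 - 4 = 109$)
$\sqrt{P{\left(-148,203 \right)} + \frac{K{\left(52,-188 \right)}}{F{\left(-36 \right)}}} = \sqrt{109 + \frac{\left(-188 + 52\right)^{2}}{-2 + 17 \sqrt{-36}}} = \sqrt{109 + \frac{\left(-136\right)^{2}}{-2 + 17 \cdot 6 i}} = \sqrt{109 + \frac{18496}{-2 + 102 i}} = \sqrt{109 + 18496 \frac{-2 - 102 i}{10408}} = \sqrt{109 + \frac{2312 \left(-2 - 102 i\right)}{1301}}$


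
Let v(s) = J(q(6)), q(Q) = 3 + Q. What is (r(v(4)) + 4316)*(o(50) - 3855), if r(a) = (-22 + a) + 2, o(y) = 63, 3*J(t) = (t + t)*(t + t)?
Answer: -16699968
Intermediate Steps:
J(t) = 4*t²/3 (J(t) = ((t + t)*(t + t))/3 = ((2*t)*(2*t))/3 = (4*t²)/3 = 4*t²/3)
v(s) = 108 (v(s) = 4*(3 + 6)²/3 = (4/3)*9² = (4/3)*81 = 108)
r(a) = -20 + a
(r(v(4)) + 4316)*(o(50) - 3855) = ((-20 + 108) + 4316)*(63 - 3855) = (88 + 4316)*(-3792) = 4404*(-3792) = -16699968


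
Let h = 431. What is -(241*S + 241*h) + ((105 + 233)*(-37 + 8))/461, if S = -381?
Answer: -5564852/461 ≈ -12071.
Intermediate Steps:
-(241*S + 241*h) + ((105 + 233)*(-37 + 8))/461 = -241/(1/(-381 + 431)) + ((105 + 233)*(-37 + 8))/461 = -241/(1/50) + (338*(-29))*(1/461) = -241/1/50 - 9802*1/461 = -241*50 - 9802/461 = -12050 - 9802/461 = -5564852/461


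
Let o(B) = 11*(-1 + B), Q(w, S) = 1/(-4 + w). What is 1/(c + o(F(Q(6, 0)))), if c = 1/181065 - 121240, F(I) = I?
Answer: -362130/43906632913 ≈ -8.2477e-6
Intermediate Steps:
o(B) = -11 + 11*B
c = -21952320599/181065 (c = 1/181065 - 121240 = -21952320599/181065 ≈ -1.2124e+5)
1/(c + o(F(Q(6, 0)))) = 1/(-21952320599/181065 + (-11 + 11/(-4 + 6))) = 1/(-21952320599/181065 + (-11 + 11/2)) = 1/(-21952320599/181065 - 11/2) = 1/(-43906632913/362130) = -362130/43906632913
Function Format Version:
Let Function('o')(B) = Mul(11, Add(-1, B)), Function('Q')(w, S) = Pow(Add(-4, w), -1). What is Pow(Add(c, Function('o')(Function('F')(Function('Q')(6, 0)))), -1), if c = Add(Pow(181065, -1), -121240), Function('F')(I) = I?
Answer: Rational(-362130, 43906632913) ≈ -8.2477e-6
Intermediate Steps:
Function('o')(B) = Add(-11, Mul(11, B))
c = Rational(-21952320599, 181065) (c = Add(Rational(1, 181065), -121240) = Rational(-21952320599, 181065) ≈ -1.2124e+5)
Pow(Add(c, Function('o')(Function('F')(Function('Q')(6, 0)))), -1) = Pow(Add(Rational(-21952320599, 181065), Add(-11, Mul(11, Pow(Add(-4, 6), -1)))), -1) = Pow(Add(Rational(-21952320599, 181065), Add(-11, Mul(11, Pow(2, -1)))), -1) = Pow(Add(Rational(-21952320599, 181065), Add(-11, Mul(11, Rational(1, 2)))), -1) = Pow(Add(Rational(-21952320599, 181065), Add(-11, Rational(11, 2))), -1) = Pow(Add(Rational(-21952320599, 181065), Rational(-11, 2)), -1) = Pow(Rational(-43906632913, 362130), -1) = Rational(-362130, 43906632913)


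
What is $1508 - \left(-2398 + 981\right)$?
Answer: $2925$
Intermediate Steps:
$1508 - \left(-2398 + 981\right) = 1508 - -1417 = 1508 + 1417 = 2925$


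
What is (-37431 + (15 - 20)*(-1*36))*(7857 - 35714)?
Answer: 1037701107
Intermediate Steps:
(-37431 + (15 - 20)*(-1*36))*(7857 - 35714) = (-37431 - 5*(-36))*(-27857) = (-37431 + 180)*(-27857) = -37251*(-27857) = 1037701107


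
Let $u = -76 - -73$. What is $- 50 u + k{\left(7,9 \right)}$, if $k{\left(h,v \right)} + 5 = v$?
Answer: $154$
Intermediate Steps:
$k{\left(h,v \right)} = -5 + v$
$u = -3$ ($u = -76 + 73 = -3$)
$- 50 u + k{\left(7,9 \right)} = \left(-50\right) \left(-3\right) + \left(-5 + 9\right) = 150 + 4 = 154$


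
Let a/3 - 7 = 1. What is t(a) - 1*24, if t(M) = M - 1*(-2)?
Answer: 2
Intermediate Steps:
a = 24 (a = 21 + 3*1 = 21 + 3 = 24)
t(M) = 2 + M (t(M) = M + 2 = 2 + M)
t(a) - 1*24 = (2 + 24) - 1*24 = 26 - 24 = 2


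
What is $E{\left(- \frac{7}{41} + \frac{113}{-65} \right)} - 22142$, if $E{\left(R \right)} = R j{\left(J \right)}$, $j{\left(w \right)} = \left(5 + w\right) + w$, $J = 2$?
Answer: $- \frac{59054222}{2665} \approx -22159.0$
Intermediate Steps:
$j{\left(w \right)} = 5 + 2 w$
$E{\left(R \right)} = 9 R$ ($E{\left(R \right)} = R \left(5 + 2 \cdot 2\right) = R \left(5 + 4\right) = R 9 = 9 R$)
$E{\left(- \frac{7}{41} + \frac{113}{-65} \right)} - 22142 = 9 \left(- \frac{7}{41} + \frac{113}{-65}\right) - 22142 = 9 \left(\left(-7\right) \frac{1}{41} + 113 \left(- \frac{1}{65}\right)\right) - 22142 = 9 \left(- \frac{7}{41} - \frac{113}{65}\right) - 22142 = 9 \left(- \frac{5088}{2665}\right) - 22142 = - \frac{45792}{2665} - 22142 = - \frac{59054222}{2665}$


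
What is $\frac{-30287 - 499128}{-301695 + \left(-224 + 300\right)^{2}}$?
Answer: $\frac{529415}{295919} \approx 1.7891$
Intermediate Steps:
$\frac{-30287 - 499128}{-301695 + \left(-224 + 300\right)^{2}} = - \frac{529415}{-301695 + 76^{2}} = - \frac{529415}{-301695 + 5776} = - \frac{529415}{-295919} = \left(-529415\right) \left(- \frac{1}{295919}\right) = \frac{529415}{295919}$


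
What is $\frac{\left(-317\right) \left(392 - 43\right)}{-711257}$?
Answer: $\frac{110633}{711257} \approx 0.15555$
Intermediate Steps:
$\frac{\left(-317\right) \left(392 - 43\right)}{-711257} = \left(-317\right) 349 \left(- \frac{1}{711257}\right) = \left(-110633\right) \left(- \frac{1}{711257}\right) = \frac{110633}{711257}$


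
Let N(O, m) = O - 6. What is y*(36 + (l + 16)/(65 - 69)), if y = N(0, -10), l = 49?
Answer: -237/2 ≈ -118.50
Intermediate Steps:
N(O, m) = -6 + O
y = -6 (y = -6 + 0 = -6)
y*(36 + (l + 16)/(65 - 69)) = -6*(36 + (49 + 16)/(65 - 69)) = -6*(36 + 65/(-4)) = -6*(36 + 65*(-¼)) = -6*(36 - 65/4) = -6*79/4 = -237/2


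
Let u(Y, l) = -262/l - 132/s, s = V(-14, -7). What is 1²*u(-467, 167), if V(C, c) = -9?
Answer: 6562/501 ≈ 13.098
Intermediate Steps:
s = -9
u(Y, l) = 44/3 - 262/l (u(Y, l) = -262/l - 132/(-9) = -262/l - 132*(-⅑) = -262/l + 44/3 = 44/3 - 262/l)
1²*u(-467, 167) = 1²*(44/3 - 262/167) = 1*(44/3 - 262*1/167) = 1*(44/3 - 262/167) = 1*(6562/501) = 6562/501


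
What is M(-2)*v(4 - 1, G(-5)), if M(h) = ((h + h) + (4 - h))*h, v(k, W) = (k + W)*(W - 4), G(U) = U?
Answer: -72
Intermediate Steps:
v(k, W) = (-4 + W)*(W + k) (v(k, W) = (W + k)*(-4 + W) = (-4 + W)*(W + k))
M(h) = h*(4 + h) (M(h) = (2*h + (4 - h))*h = (4 + h)*h = h*(4 + h))
M(-2)*v(4 - 1, G(-5)) = (-2*(4 - 2))*((-5)**2 - 4*(-5) - 4*(4 - 1) - 5*(4 - 1)) = (-2*2)*(25 + 20 - 4*3 - 5*3) = -4*(25 + 20 - 12 - 15) = -4*18 = -72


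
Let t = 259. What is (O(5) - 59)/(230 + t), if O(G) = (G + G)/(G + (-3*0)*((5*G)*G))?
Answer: -19/163 ≈ -0.11656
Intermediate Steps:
O(G) = 2 (O(G) = (2*G)/(G + 0*(5*G**2)) = (2*G)/(G + 0) = (2*G)/G = 2)
(O(5) - 59)/(230 + t) = (2 - 59)/(230 + 259) = -57/489 = -57*1/489 = -19/163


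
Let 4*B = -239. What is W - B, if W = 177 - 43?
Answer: 775/4 ≈ 193.75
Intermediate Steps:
B = -239/4 (B = (¼)*(-239) = -239/4 ≈ -59.750)
W = 134
W - B = 134 - 1*(-239/4) = 134 + 239/4 = 775/4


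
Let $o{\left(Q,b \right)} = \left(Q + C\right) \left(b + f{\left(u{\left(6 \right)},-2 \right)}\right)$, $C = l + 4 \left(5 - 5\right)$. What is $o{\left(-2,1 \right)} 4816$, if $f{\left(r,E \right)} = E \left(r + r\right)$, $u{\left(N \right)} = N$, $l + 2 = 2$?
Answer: $221536$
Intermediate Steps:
$l = 0$ ($l = -2 + 2 = 0$)
$C = 0$ ($C = 0 + 4 \left(5 - 5\right) = 0 + 4 \cdot 0 = 0 + 0 = 0$)
$f{\left(r,E \right)} = 2 E r$ ($f{\left(r,E \right)} = E 2 r = 2 E r$)
$o{\left(Q,b \right)} = Q \left(-24 + b\right)$ ($o{\left(Q,b \right)} = \left(Q + 0\right) \left(b + 2 \left(-2\right) 6\right) = Q \left(b - 24\right) = Q \left(-24 + b\right)$)
$o{\left(-2,1 \right)} 4816 = - 2 \left(-24 + 1\right) 4816 = \left(-2\right) \left(-23\right) 4816 = 46 \cdot 4816 = 221536$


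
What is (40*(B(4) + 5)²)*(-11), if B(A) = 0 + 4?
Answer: -35640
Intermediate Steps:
B(A) = 4
(40*(B(4) + 5)²)*(-11) = (40*(4 + 5)²)*(-11) = (40*9²)*(-11) = (40*81)*(-11) = 3240*(-11) = -35640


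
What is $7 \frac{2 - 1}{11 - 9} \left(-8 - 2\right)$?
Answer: $-35$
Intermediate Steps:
$7 \frac{2 - 1}{11 - 9} \left(-8 - 2\right) = 7 \cdot 1 \cdot \frac{1}{2} \left(-8 - 2\right) = 7 \cdot 1 \cdot \frac{1}{2} \left(-10\right) = 7 \cdot \frac{1}{2} \left(-10\right) = \frac{7}{2} \left(-10\right) = -35$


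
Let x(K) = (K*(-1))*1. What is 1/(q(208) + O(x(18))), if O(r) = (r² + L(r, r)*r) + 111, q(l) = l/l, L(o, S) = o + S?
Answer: 1/1084 ≈ 0.00092251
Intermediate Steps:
L(o, S) = S + o
q(l) = 1
x(K) = -K (x(K) = -K*1 = -K)
O(r) = 111 + 3*r² (O(r) = (r² + (r + r)*r) + 111 = (r² + (2*r)*r) + 111 = (r² + 2*r²) + 111 = 3*r² + 111 = 111 + 3*r²)
1/(q(208) + O(x(18))) = 1/(1 + (111 + 3*(-1*18)²)) = 1/(1 + (111 + 3*(-18)²)) = 1/(1 + (111 + 3*324)) = 1/(1 + (111 + 972)) = 1/(1 + 1083) = 1/1084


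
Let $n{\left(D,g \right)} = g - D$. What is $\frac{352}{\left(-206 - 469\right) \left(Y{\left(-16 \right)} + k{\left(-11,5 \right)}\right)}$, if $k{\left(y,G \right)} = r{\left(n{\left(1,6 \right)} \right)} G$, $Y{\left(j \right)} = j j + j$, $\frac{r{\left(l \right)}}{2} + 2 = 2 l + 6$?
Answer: $- \frac{88}{64125} \approx -0.0013723$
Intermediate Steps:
$r{\left(l \right)} = 8 + 4 l$ ($r{\left(l \right)} = -4 + 2 \left(2 l + 6\right) = -4 + 2 \left(6 + 2 l\right) = -4 + \left(12 + 4 l\right) = 8 + 4 l$)
$Y{\left(j \right)} = j + j^{2}$ ($Y{\left(j \right)} = j^{2} + j = j + j^{2}$)
$k{\left(y,G \right)} = 28 G$ ($k{\left(y,G \right)} = \left(8 + 4 \left(6 - 1\right)\right) G = \left(8 + 4 \cdot 5\right) G = \left(8 + 20\right) G = 28 G$)
$\frac{352}{\left(-206 - 469\right) \left(Y{\left(-16 \right)} + k{\left(-11,5 \right)}\right)} = \frac{352}{\left(-206 - 469\right) \left(- 16 \left(1 - 16\right) + 28 \cdot 5\right)} = \frac{352}{\left(-675\right) \left(\left(-16\right) \left(-15\right) + 140\right)} = \frac{352}{\left(-675\right) \left(240 + 140\right)} = \frac{352}{\left(-675\right) 380} = \frac{352}{-256500} = 352 \left(- \frac{1}{256500}\right) = - \frac{88}{64125}$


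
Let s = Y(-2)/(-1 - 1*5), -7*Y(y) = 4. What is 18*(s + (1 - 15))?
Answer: -1752/7 ≈ -250.29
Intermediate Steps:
Y(y) = -4/7 (Y(y) = -1/7*4 = -4/7)
s = 2/21 (s = -4/(7*(-1 - 1*5)) = -4/(7*(-1 - 5)) = -4/7/(-6) = -4/7*(-1/6) = 2/21 ≈ 0.095238)
18*(s + (1 - 15)) = 18*(2/21 + (1 - 15)) = 18*(2/21 - 14) = 18*(-292/21) = -1752/7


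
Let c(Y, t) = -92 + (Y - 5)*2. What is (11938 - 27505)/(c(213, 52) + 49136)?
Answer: -15567/49460 ≈ -0.31474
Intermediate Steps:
c(Y, t) = -102 + 2*Y (c(Y, t) = -92 + (-5 + Y)*2 = -92 + (-10 + 2*Y) = -102 + 2*Y)
(11938 - 27505)/(c(213, 52) + 49136) = (11938 - 27505)/((-102 + 2*213) + 49136) = -15567/((-102 + 426) + 49136) = -15567/(324 + 49136) = -15567/49460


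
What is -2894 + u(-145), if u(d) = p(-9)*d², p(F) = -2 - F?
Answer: 144281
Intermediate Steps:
u(d) = 7*d² (u(d) = (-2 - 1*(-9))*d² = (-2 + 9)*d² = 7*d²)
-2894 + u(-145) = -2894 + 7*(-145)² = -2894 + 7*21025 = -2894 + 147175 = 144281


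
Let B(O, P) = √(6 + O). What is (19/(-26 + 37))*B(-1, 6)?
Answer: 19*√5/11 ≈ 3.8623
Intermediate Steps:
(19/(-26 + 37))*B(-1, 6) = (19/(-26 + 37))*√(6 - 1) = (19/11)*√5 = ((1/11)*19)*√5 = 19*√5/11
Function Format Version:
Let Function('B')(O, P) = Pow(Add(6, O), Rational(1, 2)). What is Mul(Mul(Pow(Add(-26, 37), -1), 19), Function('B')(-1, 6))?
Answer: Mul(Rational(19, 11), Pow(5, Rational(1, 2))) ≈ 3.8623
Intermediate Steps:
Mul(Mul(Pow(Add(-26, 37), -1), 19), Function('B')(-1, 6)) = Mul(Mul(Pow(Add(-26, 37), -1), 19), Pow(Add(6, -1), Rational(1, 2))) = Mul(Mul(Pow(11, -1), 19), Pow(5, Rational(1, 2))) = Mul(Mul(Rational(1, 11), 19), Pow(5, Rational(1, 2))) = Mul(Rational(19, 11), Pow(5, Rational(1, 2)))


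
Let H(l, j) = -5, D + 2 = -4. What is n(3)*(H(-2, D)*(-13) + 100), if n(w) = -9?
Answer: -1485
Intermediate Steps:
D = -6 (D = -2 - 4 = -6)
n(3)*(H(-2, D)*(-13) + 100) = -9*(-5*(-13) + 100) = -9*(65 + 100) = -9*165 = -1485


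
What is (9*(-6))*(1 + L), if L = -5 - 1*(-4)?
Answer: 0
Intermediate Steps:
L = -1 (L = -5 + 4 = -1)
(9*(-6))*(1 + L) = (9*(-6))*(1 - 1) = -54*0 = 0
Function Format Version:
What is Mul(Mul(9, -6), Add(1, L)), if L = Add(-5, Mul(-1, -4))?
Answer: 0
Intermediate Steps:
L = -1 (L = Add(-5, 4) = -1)
Mul(Mul(9, -6), Add(1, L)) = Mul(Mul(9, -6), Add(1, -1)) = Mul(-54, 0) = 0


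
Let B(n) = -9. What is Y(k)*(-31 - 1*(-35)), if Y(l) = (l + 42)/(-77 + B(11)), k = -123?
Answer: 162/43 ≈ 3.7674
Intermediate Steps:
Y(l) = -21/43 - l/86 (Y(l) = (l + 42)/(-77 - 9) = (42 + l)/(-86) = (42 + l)*(-1/86) = -21/43 - l/86)
Y(k)*(-31 - 1*(-35)) = (-21/43 - 1/86*(-123))*(-31 - 1*(-35)) = (-21/43 + 123/86)*(-31 + 35) = (81/86)*4 = 162/43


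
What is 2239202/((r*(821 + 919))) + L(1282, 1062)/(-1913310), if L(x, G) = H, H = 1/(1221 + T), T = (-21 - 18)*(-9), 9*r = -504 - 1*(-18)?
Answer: -1247203717349/52334385768 ≈ -23.831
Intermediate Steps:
r = -54 (r = (-504 - 1*(-18))/9 = (-504 + 18)/9 = (⅑)*(-486) = -54)
T = 351 (T = -39*(-9) = 351)
H = 1/1572 (H = 1/(1221 + 351) = 1/1572 ≈ 0.00063613)
L(x, G) = 1/1572
2239202/((r*(821 + 919))) + L(1282, 1062)/(-1913310) = 2239202/((-54*(821 + 919))) + (1/1572)/(-1913310) = 2239202/((-54*1740)) + (1/1572)*(-1/1913310) = 2239202/(-93960) - 1/3007723320 = 2239202*(-1/93960) - 1/3007723320 = -1119601/46980 - 1/3007723320 = -1247203717349/52334385768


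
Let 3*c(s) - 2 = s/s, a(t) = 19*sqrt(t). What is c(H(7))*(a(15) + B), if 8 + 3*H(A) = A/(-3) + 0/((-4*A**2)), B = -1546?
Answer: -1546 + 19*sqrt(15) ≈ -1472.4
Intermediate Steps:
H(A) = -8/3 - A/9 (H(A) = -8/3 + (A/(-3) + 0/((-4*A**2)))/3 = -8/3 + (A*(-1/3) + 0*(-1/(4*A**2)))/3 = -8/3 + (-A/3 + 0)/3 = -8/3 + (-A/3)/3 = -8/3 - A/9)
c(s) = 1 (c(s) = 2/3 + (s/s)/3 = 2/3 + (1/3)*1 = 2/3 + 1/3 = 1)
c(H(7))*(a(15) + B) = 1*(19*sqrt(15) - 1546) = 1*(-1546 + 19*sqrt(15)) = -1546 + 19*sqrt(15)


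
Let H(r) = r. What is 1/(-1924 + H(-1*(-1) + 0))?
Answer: -1/1923 ≈ -0.00052002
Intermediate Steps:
1/(-1924 + H(-1*(-1) + 0)) = 1/(-1924 + (-1*(-1) + 0)) = 1/(-1924 + (1 + 0)) = 1/(-1924 + 1) = 1/(-1923) = -1/1923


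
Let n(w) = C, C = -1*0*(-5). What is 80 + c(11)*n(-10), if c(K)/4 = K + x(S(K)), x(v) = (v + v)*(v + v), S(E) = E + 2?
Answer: 80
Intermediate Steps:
S(E) = 2 + E
x(v) = 4*v**2 (x(v) = (2*v)*(2*v) = 4*v**2)
C = 0 (C = 0*(-5) = 0)
n(w) = 0
c(K) = 4*K + 16*(2 + K)**2 (c(K) = 4*(K + 4*(2 + K)**2) = 4*K + 16*(2 + K)**2)
80 + c(11)*n(-10) = 80 + (4*11 + 16*(2 + 11)**2)*0 = 80 + (44 + 16*13**2)*0 = 80 + (44 + 16*169)*0 = 80 + (44 + 2704)*0 = 80 + 2748*0 = 80 + 0 = 80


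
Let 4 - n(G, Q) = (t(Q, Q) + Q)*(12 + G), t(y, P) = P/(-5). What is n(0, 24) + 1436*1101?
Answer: 7904048/5 ≈ 1.5808e+6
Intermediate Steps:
t(y, P) = -P/5 (t(y, P) = P*(-⅕) = -P/5)
n(G, Q) = 4 - 4*Q*(12 + G)/5 (n(G, Q) = 4 - (-Q/5 + Q)*(12 + G) = 4 - 4*Q/5*(12 + G) = 4 - 4*Q*(12 + G)/5)
n(0, 24) + 1436*1101 = (4 - 48/5*24 - ⅘*0*24) + 1436*1101 = (4 - 1152/5 + 0) + 1581036 = -1132/5 + 1581036 = 7904048/5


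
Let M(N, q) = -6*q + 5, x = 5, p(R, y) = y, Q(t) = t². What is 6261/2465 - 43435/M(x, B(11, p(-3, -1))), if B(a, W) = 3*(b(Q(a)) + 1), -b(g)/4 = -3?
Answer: 108501044/564485 ≈ 192.21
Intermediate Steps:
b(g) = 12 (b(g) = -4*(-3) = 12)
B(a, W) = 39 (B(a, W) = 3*(12 + 1) = 3*13 = 39)
M(N, q) = 5 - 6*q
6261/2465 - 43435/M(x, B(11, p(-3, -1))) = 6261/2465 - 43435/(5 - 6*39) = 6261*(1/2465) - 43435/(5 - 234) = 6261/2465 - 43435/(-229) = 6261/2465 - 43435*(-1/229) = 6261/2465 + 43435/229 = 108501044/564485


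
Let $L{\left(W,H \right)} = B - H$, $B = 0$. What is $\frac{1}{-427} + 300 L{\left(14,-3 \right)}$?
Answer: $\frac{384299}{427} \approx 900.0$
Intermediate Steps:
$L{\left(W,H \right)} = - H$ ($L{\left(W,H \right)} = 0 - H = - H$)
$\frac{1}{-427} + 300 L{\left(14,-3 \right)} = \frac{1}{-427} + 300 \left(\left(-1\right) \left(-3\right)\right) = - \frac{1}{427} + 300 \cdot 3 = - \frac{1}{427} + 900 = \frac{384299}{427}$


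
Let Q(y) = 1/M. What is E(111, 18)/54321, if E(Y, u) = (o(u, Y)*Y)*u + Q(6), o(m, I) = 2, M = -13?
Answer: 51947/706173 ≈ 0.073561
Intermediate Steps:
Q(y) = -1/13 (Q(y) = 1/(-13) = -1/13)
E(Y, u) = -1/13 + 2*Y*u (E(Y, u) = (2*Y)*u - 1/13 = 2*Y*u - 1/13 = -1/13 + 2*Y*u)
E(111, 18)/54321 = (-1/13 + 2*111*18)/54321 = (-1/13 + 3996)*(1/54321) = (51947/13)*(1/54321) = 51947/706173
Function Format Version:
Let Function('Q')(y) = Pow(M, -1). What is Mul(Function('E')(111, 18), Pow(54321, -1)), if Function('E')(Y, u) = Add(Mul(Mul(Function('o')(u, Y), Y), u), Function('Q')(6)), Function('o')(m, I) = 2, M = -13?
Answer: Rational(51947, 706173) ≈ 0.073561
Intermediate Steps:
Function('Q')(y) = Rational(-1, 13) (Function('Q')(y) = Pow(-13, -1) = Rational(-1, 13))
Function('E')(Y, u) = Add(Rational(-1, 13), Mul(2, Y, u)) (Function('E')(Y, u) = Add(Mul(Mul(2, Y), u), Rational(-1, 13)) = Add(Mul(2, Y, u), Rational(-1, 13)) = Add(Rational(-1, 13), Mul(2, Y, u)))
Mul(Function('E')(111, 18), Pow(54321, -1)) = Mul(Add(Rational(-1, 13), Mul(2, 111, 18)), Pow(54321, -1)) = Mul(Add(Rational(-1, 13), 3996), Rational(1, 54321)) = Mul(Rational(51947, 13), Rational(1, 54321)) = Rational(51947, 706173)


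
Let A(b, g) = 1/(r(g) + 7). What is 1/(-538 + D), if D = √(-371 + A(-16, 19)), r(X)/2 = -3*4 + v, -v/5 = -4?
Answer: -6187/3332872 - 3*I*√5451/3332872 ≈ -0.0018564 - 6.6457e-5*I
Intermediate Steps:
v = 20 (v = -5*(-4) = 20)
r(X) = 16 (r(X) = 2*(-3*4 + 20) = 2*(-12 + 20) = 2*8 = 16)
A(b, g) = 1/23 (A(b, g) = 1/(16 + 7) = 1/23)
D = 6*I*√5451/23 (D = √(-371 + 1/23) = √(-8532/23) = 6*I*√5451/23 ≈ 19.26*I)
1/(-538 + D) = 1/(-538 + 6*I*√5451/23)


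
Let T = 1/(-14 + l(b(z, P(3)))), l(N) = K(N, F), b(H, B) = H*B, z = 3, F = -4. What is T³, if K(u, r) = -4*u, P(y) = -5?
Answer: 1/97336 ≈ 1.0274e-5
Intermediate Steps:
b(H, B) = B*H
l(N) = -4*N
T = 1/46 (T = 1/(-14 - (-20)*3) = 1/(-14 - 4*(-15)) = 1/(-14 + 60) = 1/46 ≈ 0.021739)
T³ = (1/46)³ = 1/97336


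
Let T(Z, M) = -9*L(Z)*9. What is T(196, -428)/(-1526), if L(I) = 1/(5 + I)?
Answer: 27/102242 ≈ 0.00026408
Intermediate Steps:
T(Z, M) = -81/(5 + Z) (T(Z, M) = -9/(5 + Z)*9 = -81/(5 + Z))
T(196, -428)/(-1526) = -81/(5 + 196)/(-1526) = -81/201*(-1/1526) = -81*1/201*(-1/1526) = -27/67*(-1/1526) = 27/102242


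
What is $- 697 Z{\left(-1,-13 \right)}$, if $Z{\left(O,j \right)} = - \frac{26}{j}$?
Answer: $-1394$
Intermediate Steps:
$- 697 Z{\left(-1,-13 \right)} = - 697 \left(- \frac{26}{-13}\right) = - 697 \left(\left(-26\right) \left(- \frac{1}{13}\right)\right) = \left(-697\right) 2 = -1394$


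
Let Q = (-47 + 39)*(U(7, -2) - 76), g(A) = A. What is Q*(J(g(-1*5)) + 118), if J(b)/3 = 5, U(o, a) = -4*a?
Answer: 72352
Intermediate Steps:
J(b) = 15 (J(b) = 3*5 = 15)
Q = 544 (Q = (-47 + 39)*(-4*(-2) - 76) = -8*(8 - 76) = -8*(-68) = 544)
Q*(J(g(-1*5)) + 118) = 544*(15 + 118) = 544*133 = 72352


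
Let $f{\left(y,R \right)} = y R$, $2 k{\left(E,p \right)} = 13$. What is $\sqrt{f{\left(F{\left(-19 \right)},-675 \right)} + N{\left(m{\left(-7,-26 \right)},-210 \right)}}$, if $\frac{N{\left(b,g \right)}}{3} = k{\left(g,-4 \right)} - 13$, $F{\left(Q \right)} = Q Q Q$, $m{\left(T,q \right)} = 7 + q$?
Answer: $\frac{\sqrt{18519222}}{2} \approx 2151.7$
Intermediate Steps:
$k{\left(E,p \right)} = \frac{13}{2}$ ($k{\left(E,p \right)} = \frac{1}{2} \cdot 13 = \frac{13}{2}$)
$F{\left(Q \right)} = Q^{3}$ ($F{\left(Q \right)} = Q^{2} Q = Q^{3}$)
$N{\left(b,g \right)} = - \frac{39}{2}$ ($N{\left(b,g \right)} = 3 \left(\frac{13}{2} - 13\right) = 3 \left(- \frac{13}{2}\right) = - \frac{39}{2}$)
$f{\left(y,R \right)} = R y$
$\sqrt{f{\left(F{\left(-19 \right)},-675 \right)} + N{\left(m{\left(-7,-26 \right)},-210 \right)}} = \sqrt{- 675 \left(-19\right)^{3} - \frac{39}{2}} = \sqrt{\left(-675\right) \left(-6859\right) - \frac{39}{2}} = \sqrt{4629825 - \frac{39}{2}} = \sqrt{\frac{9259611}{2}} = \frac{\sqrt{18519222}}{2}$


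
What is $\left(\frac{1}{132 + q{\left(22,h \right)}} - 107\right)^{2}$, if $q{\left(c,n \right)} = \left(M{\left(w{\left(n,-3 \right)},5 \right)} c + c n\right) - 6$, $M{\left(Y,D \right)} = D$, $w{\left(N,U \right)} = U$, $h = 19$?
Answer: $\frac{4896780529}{427716} \approx 11449.0$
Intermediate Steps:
$q{\left(c,n \right)} = -6 + 5 c + c n$ ($q{\left(c,n \right)} = \left(5 c + c n\right) - 6 = -6 + 5 c + c n$)
$\left(\frac{1}{132 + q{\left(22,h \right)}} - 107\right)^{2} = \left(\frac{1}{132 + \left(-6 + 5 \cdot 22 + 22 \cdot 19\right)} - 107\right)^{2} = \left(\frac{1}{132 + \left(-6 + 110 + 418\right)} - 107\right)^{2} = \left(\frac{1}{132 + 522} - 107\right)^{2} = \left(\frac{1}{654} - 107\right)^{2} = \left(- \frac{69977}{654}\right)^{2} = \frac{4896780529}{427716}$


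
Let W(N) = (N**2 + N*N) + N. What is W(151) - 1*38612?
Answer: 7141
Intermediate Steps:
W(N) = N + 2*N**2 (W(N) = (N**2 + N**2) + N = 2*N**2 + N = N + 2*N**2)
W(151) - 1*38612 = 151*(1 + 2*151) - 1*38612 = 151*(1 + 302) - 38612 = 151*303 - 38612 = 45753 - 38612 = 7141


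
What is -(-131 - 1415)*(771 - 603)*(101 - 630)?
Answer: -137396112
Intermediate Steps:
-(-131 - 1415)*(771 - 603)*(101 - 630) = -(-1546)*168*(-529) = -(-1546)*(-88872) = -1*137396112 = -137396112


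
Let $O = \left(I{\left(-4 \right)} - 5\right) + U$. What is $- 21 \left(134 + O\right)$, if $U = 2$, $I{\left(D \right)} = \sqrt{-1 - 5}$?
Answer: $-2751 - 21 i \sqrt{6} \approx -2751.0 - 51.439 i$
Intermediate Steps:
$I{\left(D \right)} = i \sqrt{6}$ ($I{\left(D \right)} = \sqrt{-6} = i \sqrt{6}$)
$O = -3 + i \sqrt{6}$ ($O = \left(i \sqrt{6} - 5\right) + 2 = \left(-5 + i \sqrt{6}\right) + 2 = -3 + i \sqrt{6} \approx -3.0 + 2.4495 i$)
$- 21 \left(134 + O\right) = - 21 \left(134 - \left(3 - i \sqrt{6}\right)\right) = - 21 \left(131 + i \sqrt{6}\right) = -2751 - 21 i \sqrt{6}$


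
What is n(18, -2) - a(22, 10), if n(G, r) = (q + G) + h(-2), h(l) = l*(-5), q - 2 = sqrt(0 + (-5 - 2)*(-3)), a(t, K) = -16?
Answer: 46 + sqrt(21) ≈ 50.583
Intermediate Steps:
q = 2 + sqrt(21) (q = 2 + sqrt(0 + (-5 - 2)*(-3)) = 2 + sqrt(0 - 7*(-3)) = 2 + sqrt(0 + 21) = 2 + sqrt(21) ≈ 6.5826)
h(l) = -5*l
n(G, r) = 12 + G + sqrt(21) (n(G, r) = ((2 + sqrt(21)) + G) - 5*(-2) = (2 + G + sqrt(21)) + 10 = 12 + G + sqrt(21))
n(18, -2) - a(22, 10) = (12 + 18 + sqrt(21)) - 1*(-16) = (30 + sqrt(21)) + 16 = 46 + sqrt(21)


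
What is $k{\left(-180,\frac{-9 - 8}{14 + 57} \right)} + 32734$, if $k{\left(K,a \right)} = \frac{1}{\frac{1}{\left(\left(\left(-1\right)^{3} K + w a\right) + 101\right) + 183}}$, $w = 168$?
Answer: $\frac{2354202}{71} \approx 33158.0$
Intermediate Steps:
$k{\left(K,a \right)} = 284 - K + 168 a$ ($k{\left(K,a \right)} = \frac{1}{\frac{1}{\left(\left(\left(-1\right)^{3} K + 168 a\right) + 101\right) + 183}} = \frac{1}{\frac{1}{\left(\left(- K + 168 a\right) + 101\right) + 183}} = \frac{1}{\frac{1}{\left(101 - K + 168 a\right) + 183}} = \frac{1}{\frac{1}{284 - K + 168 a}} = 284 - K + 168 a$)
$k{\left(-180,\frac{-9 - 8}{14 + 57} \right)} + 32734 = \left(284 - -180 + 168 \frac{-9 - 8}{14 + 57}\right) + 32734 = \left(284 + 180 + 168 \left(- \frac{17}{71}\right)\right) + 32734 = \left(284 + 180 - \frac{2856}{71}\right) + 32734 = \frac{30088}{71} + 32734 = \frac{2354202}{71}$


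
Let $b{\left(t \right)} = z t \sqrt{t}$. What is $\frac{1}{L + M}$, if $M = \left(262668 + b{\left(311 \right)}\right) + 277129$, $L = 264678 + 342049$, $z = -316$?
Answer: $- \frac{286631}{422293566040} - \frac{24569 \sqrt{311}}{422293566040} \approx -1.7048 \cdot 10^{-6}$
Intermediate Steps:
$b{\left(t \right)} = - 316 t^{\frac{3}{2}}$ ($b{\left(t \right)} = - 316 t \sqrt{t} = - 316 t^{\frac{3}{2}}$)
$L = 606727$
$M = 539797 - 98276 \sqrt{311}$ ($M = \left(262668 - 316 \cdot 311^{\frac{3}{2}}\right) + 277129 = \left(262668 - 316 \cdot 311 \sqrt{311}\right) + 277129 = \left(262668 - 98276 \sqrt{311}\right) + 277129 = 539797 - 98276 \sqrt{311} \approx -1.1933 \cdot 10^{6}$)
$\frac{1}{L + M} = \frac{1}{606727 + \left(539797 - 98276 \sqrt{311}\right)} = \frac{1}{1146524 - 98276 \sqrt{311}}$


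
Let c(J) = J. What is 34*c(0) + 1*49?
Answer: 49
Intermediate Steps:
34*c(0) + 1*49 = 34*0 + 1*49 = 0 + 49 = 49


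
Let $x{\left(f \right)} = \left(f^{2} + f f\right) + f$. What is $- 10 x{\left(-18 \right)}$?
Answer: $-6300$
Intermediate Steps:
$x{\left(f \right)} = f + 2 f^{2}$ ($x{\left(f \right)} = \left(f^{2} + f^{2}\right) + f = 2 f^{2} + f = f + 2 f^{2}$)
$- 10 x{\left(-18 \right)} = - 10 \left(- 18 \left(1 + 2 \left(-18\right)\right)\right) = - 10 \left(- 18 \left(1 - 36\right)\right) = - 10 \left(\left(-18\right) \left(-35\right)\right) = \left(-10\right) 630 = -6300$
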